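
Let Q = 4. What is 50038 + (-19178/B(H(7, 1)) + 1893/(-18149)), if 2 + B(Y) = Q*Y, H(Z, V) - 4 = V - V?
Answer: 6182933622/127043 ≈ 48668.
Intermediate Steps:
H(Z, V) = 4 (H(Z, V) = 4 + (V - V) = 4 + 0 = 4)
B(Y) = -2 + 4*Y
50038 + (-19178/B(H(7, 1)) + 1893/(-18149)) = 50038 + (-19178/(-2 + 4*4) + 1893/(-18149)) = 50038 + (-19178/(-2 + 16) + 1893*(-1/18149)) = 50038 + (-19178/14 - 1893/18149) = 50038 + (-19178*1/14 - 1893/18149) = 50038 + (-9589/7 - 1893/18149) = 50038 - 174044012/127043 = 6182933622/127043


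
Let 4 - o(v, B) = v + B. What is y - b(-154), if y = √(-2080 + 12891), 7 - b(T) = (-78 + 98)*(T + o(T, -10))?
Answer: 273 + √10811 ≈ 376.98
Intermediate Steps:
o(v, B) = 4 - B - v (o(v, B) = 4 - (v + B) = 4 - (B + v) = 4 + (-B - v) = 4 - B - v)
b(T) = -273 (b(T) = 7 - (-78 + 98)*(T + (4 - 1*(-10) - T)) = 7 - 20*(T + (4 + 10 - T)) = 7 - 20*(T + (14 - T)) = 7 - 20*14 = 7 - 1*280 = 7 - 280 = -273)
y = √10811 ≈ 103.98
y - b(-154) = √10811 - 1*(-273) = √10811 + 273 = 273 + √10811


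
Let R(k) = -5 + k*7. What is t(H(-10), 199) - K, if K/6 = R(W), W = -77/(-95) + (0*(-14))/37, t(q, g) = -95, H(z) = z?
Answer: -9409/95 ≈ -99.042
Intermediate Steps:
W = 77/95 (W = -77*(-1/95) + 0*(1/37) = 77/95 + 0 = 77/95 ≈ 0.81053)
R(k) = -5 + 7*k
K = 384/95 (K = 6*(-5 + 7*(77/95)) = 6*(-5 + 539/95) = 6*(64/95) = 384/95 ≈ 4.0421)
t(H(-10), 199) - K = -95 - 1*384/95 = -95 - 384/95 = -9409/95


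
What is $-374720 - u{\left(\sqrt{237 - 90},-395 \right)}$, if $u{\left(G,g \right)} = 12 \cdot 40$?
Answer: $-375200$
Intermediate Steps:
$u{\left(G,g \right)} = 480$
$-374720 - u{\left(\sqrt{237 - 90},-395 \right)} = -374720 - 480 = -375200$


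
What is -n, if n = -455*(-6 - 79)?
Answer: -38675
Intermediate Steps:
n = 38675 (n = -455*(-85) = 38675)
-n = -1*38675 = -38675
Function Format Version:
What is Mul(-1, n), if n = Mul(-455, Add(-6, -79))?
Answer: -38675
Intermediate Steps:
n = 38675 (n = Mul(-455, -85) = 38675)
Mul(-1, n) = Mul(-1, 38675) = -38675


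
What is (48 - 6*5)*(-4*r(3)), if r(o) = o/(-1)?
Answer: 216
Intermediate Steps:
r(o) = -o (r(o) = o*(-1) = -o)
(48 - 6*5)*(-4*r(3)) = (48 - 6*5)*(-(-4)*3) = (48 - 30)*(-4*(-3)) = 18*12 = 216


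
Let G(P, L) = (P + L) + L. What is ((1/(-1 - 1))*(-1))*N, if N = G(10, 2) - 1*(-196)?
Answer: 105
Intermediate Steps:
G(P, L) = P + 2*L (G(P, L) = (L + P) + L = P + 2*L)
N = 210 (N = (10 + 2*2) - 1*(-196) = (10 + 4) + 196 = 14 + 196 = 210)
((1/(-1 - 1))*(-1))*N = ((1/(-1 - 1))*(-1))*210 = ((1/(-2))*(-1))*210 = (-½*1*(-1))*210 = -½*(-1)*210 = (½)*210 = 105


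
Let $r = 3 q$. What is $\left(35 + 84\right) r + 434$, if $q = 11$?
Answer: $4361$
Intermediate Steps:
$r = 33$ ($r = 3 \cdot 11 = 33$)
$\left(35 + 84\right) r + 434 = \left(35 + 84\right) 33 + 434 = 119 \cdot 33 + 434 = 3927 + 434 = 4361$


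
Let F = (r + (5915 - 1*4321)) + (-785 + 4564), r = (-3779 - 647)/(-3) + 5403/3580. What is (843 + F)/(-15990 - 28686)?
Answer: -82621129/479820240 ≈ -0.17219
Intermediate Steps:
r = 15861289/10740 (r = -4426*(-⅓) + 5403*(1/3580) = 4426/3 + 5403/3580 = 15861289/10740 ≈ 1476.8)
F = 73567309/10740 (F = (15861289/10740 + (5915 - 1*4321)) + (-785 + 4564) = (15861289/10740 + (5915 - 4321)) + 3779 = (15861289/10740 + 1594) + 3779 = 32980849/10740 + 3779 = 73567309/10740 ≈ 6849.8)
(843 + F)/(-15990 - 28686) = (843 + 73567309/10740)/(-15990 - 28686) = (82621129/10740)/(-44676) = (82621129/10740)*(-1/44676) = -82621129/479820240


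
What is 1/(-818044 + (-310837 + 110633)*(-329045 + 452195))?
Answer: -1/24655940644 ≈ -4.0558e-11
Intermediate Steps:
1/(-818044 + (-310837 + 110633)*(-329045 + 452195)) = 1/(-818044 - 200204*123150) = 1/(-818044 - 24655122600) = 1/(-24655940644) = -1/24655940644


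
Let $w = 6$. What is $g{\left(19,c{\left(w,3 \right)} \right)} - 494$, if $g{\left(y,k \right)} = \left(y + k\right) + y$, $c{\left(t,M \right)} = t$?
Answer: $-450$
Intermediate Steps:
$g{\left(y,k \right)} = k + 2 y$ ($g{\left(y,k \right)} = \left(k + y\right) + y = k + 2 y$)
$g{\left(19,c{\left(w,3 \right)} \right)} - 494 = \left(6 + 2 \cdot 19\right) - 494 = \left(6 + 38\right) - 494 = 44 - 494 = -450$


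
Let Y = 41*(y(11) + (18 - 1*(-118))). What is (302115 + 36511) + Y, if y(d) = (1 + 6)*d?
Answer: 347359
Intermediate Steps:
y(d) = 7*d
Y = 8733 (Y = 41*(7*11 + (18 - 1*(-118))) = 41*(77 + (18 + 118)) = 41*(77 + 136) = 41*213 = 8733)
(302115 + 36511) + Y = (302115 + 36511) + 8733 = 338626 + 8733 = 347359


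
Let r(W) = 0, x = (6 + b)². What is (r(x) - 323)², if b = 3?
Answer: 104329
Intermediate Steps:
x = 81 (x = (6 + 3)² = 9² = 81)
(r(x) - 323)² = (0 - 323)² = (-323)² = 104329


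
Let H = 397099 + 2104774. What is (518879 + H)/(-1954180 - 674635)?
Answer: -431536/375545 ≈ -1.1491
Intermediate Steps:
H = 2501873
(518879 + H)/(-1954180 - 674635) = (518879 + 2501873)/(-1954180 - 674635) = 3020752/(-2628815) = 3020752*(-1/2628815) = -431536/375545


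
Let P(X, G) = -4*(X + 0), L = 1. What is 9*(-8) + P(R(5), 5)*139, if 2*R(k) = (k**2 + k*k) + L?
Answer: -14250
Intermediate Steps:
R(k) = 1/2 + k**2 (R(k) = ((k**2 + k*k) + 1)/2 = ((k**2 + k**2) + 1)/2 = (2*k**2 + 1)/2 = (1 + 2*k**2)/2 = 1/2 + k**2)
P(X, G) = -4*X
9*(-8) + P(R(5), 5)*139 = 9*(-8) - 4*(1/2 + 5**2)*139 = -72 - 4*(1/2 + 25)*139 = -72 - 4*51/2*139 = -72 - 102*139 = -72 - 14178 = -14250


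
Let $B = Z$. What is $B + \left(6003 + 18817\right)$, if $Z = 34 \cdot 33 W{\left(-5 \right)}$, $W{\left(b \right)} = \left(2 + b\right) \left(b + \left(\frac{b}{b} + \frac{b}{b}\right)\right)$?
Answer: $34918$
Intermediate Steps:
$W{\left(b \right)} = \left(2 + b\right)^{2}$ ($W{\left(b \right)} = \left(2 + b\right) \left(b + \left(1 + 1\right)\right) = \left(2 + b\right) \left(b + 2\right) = \left(2 + b\right) \left(2 + b\right) = \left(2 + b\right)^{2}$)
$Z = 10098$ ($Z = 34 \cdot 33 \left(4 + \left(-5\right)^{2} + 4 \left(-5\right)\right) = 1122 \left(4 + 25 - 20\right) = 1122 \cdot 9 = 10098$)
$B = 10098$
$B + \left(6003 + 18817\right) = 10098 + \left(6003 + 18817\right) = 10098 + 24820 = 34918$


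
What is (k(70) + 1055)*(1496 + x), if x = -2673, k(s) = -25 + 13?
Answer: -1227611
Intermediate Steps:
k(s) = -12
(k(70) + 1055)*(1496 + x) = (-12 + 1055)*(1496 - 2673) = 1043*(-1177) = -1227611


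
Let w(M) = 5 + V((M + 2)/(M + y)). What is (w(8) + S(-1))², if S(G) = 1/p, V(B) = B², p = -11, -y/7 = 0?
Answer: 1297321/30976 ≈ 41.881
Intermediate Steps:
y = 0 (y = -7*0 = 0)
S(G) = -1/11 (S(G) = 1/(-11) = -1/11)
w(M) = 5 + (2 + M)²/M² (w(M) = 5 + ((M + 2)/(M + 0))² = 5 + ((2 + M)/M)² = 5 + (2 + M)²/M²)
(w(8) + S(-1))² = ((5 + (2 + 8)²/8²) - 1/11)² = ((5 + (1/64)*10²) - 1/11)² = ((5 + (1/64)*100) - 1/11)² = ((5 + 25/16) - 1/11)² = (105/16 - 1/11)² = (1139/176)² = 1297321/30976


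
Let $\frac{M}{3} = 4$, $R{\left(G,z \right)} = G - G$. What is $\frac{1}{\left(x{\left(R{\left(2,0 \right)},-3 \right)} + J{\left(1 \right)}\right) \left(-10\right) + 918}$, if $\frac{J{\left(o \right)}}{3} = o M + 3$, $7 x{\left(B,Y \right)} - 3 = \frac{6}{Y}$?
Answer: $\frac{7}{3266} \approx 0.0021433$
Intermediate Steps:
$R{\left(G,z \right)} = 0$
$M = 12$ ($M = 3 \cdot 4 = 12$)
$x{\left(B,Y \right)} = \frac{3}{7} + \frac{6}{7 Y}$ ($x{\left(B,Y \right)} = \frac{3}{7} + \frac{6 \frac{1}{Y}}{7} = \frac{3}{7} + \frac{6}{7 Y}$)
$J{\left(o \right)} = 9 + 36 o$ ($J{\left(o \right)} = 3 \left(o 12 + 3\right) = 3 \left(12 o + 3\right) = 3 \left(3 + 12 o\right) = 9 + 36 o$)
$\frac{1}{\left(x{\left(R{\left(2,0 \right)},-3 \right)} + J{\left(1 \right)}\right) \left(-10\right) + 918} = \frac{1}{\left(\frac{3 \left(2 - 3\right)}{7 \left(-3\right)} + \left(9 + 36 \cdot 1\right)\right) \left(-10\right) + 918} = \frac{1}{\left(\frac{3}{7} \left(- \frac{1}{3}\right) \left(-1\right) + \left(9 + 36\right)\right) \left(-10\right) + 918} = \frac{1}{\left(\frac{1}{7} + 45\right) \left(-10\right) + 918} = \frac{1}{\frac{316}{7} \left(-10\right) + 918} = \frac{1}{- \frac{3160}{7} + 918} = \frac{1}{\frac{3266}{7}} = \frac{7}{3266}$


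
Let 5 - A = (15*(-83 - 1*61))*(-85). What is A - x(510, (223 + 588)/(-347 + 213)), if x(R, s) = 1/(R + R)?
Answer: -187266901/1020 ≈ -1.8360e+5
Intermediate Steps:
x(R, s) = 1/(2*R)
A = -183595 (A = 5 - 15*(-83 - 1*61)*(-85) = 5 - 15*(-83 - 61)*(-85) = 5 - 15*(-144)*(-85) = 5 - (-2160)*(-85) = 5 - 1*183600 = 5 - 183600 = -183595)
A - x(510, (223 + 588)/(-347 + 213)) = -183595 - 1/(2*510) = -183595 - 1*1/1020 = -183595 - 1/1020 = -187266901/1020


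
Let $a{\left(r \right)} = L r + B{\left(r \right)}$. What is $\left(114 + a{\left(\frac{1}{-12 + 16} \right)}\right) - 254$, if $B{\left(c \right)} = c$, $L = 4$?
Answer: $- \frac{555}{4} \approx -138.75$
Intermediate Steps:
$a{\left(r \right)} = 5 r$ ($a{\left(r \right)} = 4 r + r = 5 r$)
$\left(114 + a{\left(\frac{1}{-12 + 16} \right)}\right) - 254 = \left(114 + \frac{5}{-12 + 16}\right) - 254 = \left(114 + \frac{5}{4}\right) - 254 = \frac{461}{4} - 254 = - \frac{555}{4}$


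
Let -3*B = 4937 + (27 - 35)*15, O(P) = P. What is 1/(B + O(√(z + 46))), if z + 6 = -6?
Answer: -14451/23203183 - 9*√34/23203183 ≈ -0.00062506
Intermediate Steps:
z = -12 (z = -6 - 6 = -12)
B = -4817/3 (B = -(4937 + (27 - 35)*15)/3 = -(4937 - 8*15)/3 = -(4937 - 120)/3 = -⅓*4817 = -4817/3 ≈ -1605.7)
1/(B + O(√(z + 46))) = 1/(-4817/3 + √(-12 + 46)) = 1/(-4817/3 + √34)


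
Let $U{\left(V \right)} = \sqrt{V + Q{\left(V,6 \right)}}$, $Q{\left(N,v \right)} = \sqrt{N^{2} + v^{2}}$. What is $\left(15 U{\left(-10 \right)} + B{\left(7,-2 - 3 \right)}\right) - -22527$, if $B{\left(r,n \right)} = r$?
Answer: $22534 + 15 \sqrt{-10 + 2 \sqrt{34}} \approx 22553.0$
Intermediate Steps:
$U{\left(V \right)} = \sqrt{V + \sqrt{36 + V^{2}}}$ ($U{\left(V \right)} = \sqrt{V + \sqrt{V^{2} + 6^{2}}} = \sqrt{V + \sqrt{V^{2} + 36}} = \sqrt{V + \sqrt{36 + V^{2}}}$)
$\left(15 U{\left(-10 \right)} + B{\left(7,-2 - 3 \right)}\right) - -22527 = \left(15 \sqrt{-10 + \sqrt{36 + \left(-10\right)^{2}}} + 7\right) - -22527 = \left(15 \sqrt{-10 + \sqrt{36 + 100}} + 7\right) + 22527 = \left(15 \sqrt{-10 + \sqrt{136}} + 7\right) + 22527 = \left(15 \sqrt{-10 + 2 \sqrt{34}} + 7\right) + 22527 = \left(7 + 15 \sqrt{-10 + 2 \sqrt{34}}\right) + 22527 = 22534 + 15 \sqrt{-10 + 2 \sqrt{34}}$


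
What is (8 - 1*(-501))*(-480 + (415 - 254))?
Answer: -162371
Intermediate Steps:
(8 - 1*(-501))*(-480 + (415 - 254)) = (8 + 501)*(-480 + 161) = 509*(-319) = -162371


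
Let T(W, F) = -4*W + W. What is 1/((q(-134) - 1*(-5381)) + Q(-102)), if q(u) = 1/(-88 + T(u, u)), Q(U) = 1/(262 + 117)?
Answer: 119006/640371979 ≈ 0.00018584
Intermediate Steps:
Q(U) = 1/379
T(W, F) = -3*W
q(u) = 1/(-88 - 3*u)
1/((q(-134) - 1*(-5381)) + Q(-102)) = 1/((-1/(88 + 3*(-134)) - 1*(-5381)) + 1/379) = 1/((-1/(88 - 402) + 5381) + 1/379) = 1/((-1/(-314) + 5381) + 1/379) = 1/((-1*(-1/314) + 5381) + 1/379) = 1/((1/314 + 5381) + 1/379) = 1/(1689635/314 + 1/379) = 1/(640371979/119006) = 119006/640371979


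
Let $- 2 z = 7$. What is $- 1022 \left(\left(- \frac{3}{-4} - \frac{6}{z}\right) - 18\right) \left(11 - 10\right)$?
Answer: $\frac{31755}{2} \approx 15878.0$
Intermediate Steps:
$z = - \frac{7}{2}$ ($z = \left(- \frac{1}{2}\right) 7 = - \frac{7}{2} \approx -3.5$)
$- 1022 \left(\left(- \frac{3}{-4} - \frac{6}{z}\right) - 18\right) \left(11 - 10\right) = - 1022 \left(\left(- \frac{3}{-4} - \frac{6}{- \frac{7}{2}}\right) - 18\right) \left(11 - 10\right) = - 1022 \left(\left(\left(-3\right) \left(- \frac{1}{4}\right) - - \frac{12}{7}\right) - 18\right) 1 = - 1022 \left(\left(\frac{3}{4} + \frac{12}{7}\right) - 18\right) 1 = - 1022 \left(\frac{69}{28} - 18\right) 1 = - 1022 \left(\left(- \frac{435}{28}\right) 1\right) = \left(-1022\right) \left(- \frac{435}{28}\right) = \frac{31755}{2}$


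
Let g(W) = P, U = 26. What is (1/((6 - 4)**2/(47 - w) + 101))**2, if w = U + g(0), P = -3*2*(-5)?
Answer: 81/819025 ≈ 9.8898e-5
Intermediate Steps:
P = 30 (P = -6*(-5) = 30)
g(W) = 30
w = 56 (w = 26 + 30 = 56)
(1/((6 - 4)**2/(47 - w) + 101))**2 = (1/((6 - 4)**2/(47 - 1*56) + 101))**2 = (1/(2**2/(47 - 56) + 101))**2 = (1/(4/(-9) + 101))**2 = (1/(4*(-1/9) + 101))**2 = (1/(-4/9 + 101))**2 = (1/(905/9))**2 = (9/905)**2 = 81/819025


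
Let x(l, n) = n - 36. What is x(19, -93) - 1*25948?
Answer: -26077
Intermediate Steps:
x(l, n) = -36 + n
x(19, -93) - 1*25948 = (-36 - 93) - 1*25948 = -129 - 25948 = -26077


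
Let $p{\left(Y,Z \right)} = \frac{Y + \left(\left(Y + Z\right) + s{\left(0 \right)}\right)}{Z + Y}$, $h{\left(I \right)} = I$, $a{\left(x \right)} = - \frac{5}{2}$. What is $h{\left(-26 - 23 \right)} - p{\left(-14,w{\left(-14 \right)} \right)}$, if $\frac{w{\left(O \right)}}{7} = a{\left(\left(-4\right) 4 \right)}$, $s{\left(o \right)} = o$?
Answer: $- \frac{454}{9} \approx -50.444$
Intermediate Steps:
$a{\left(x \right)} = - \frac{5}{2}$ ($a{\left(x \right)} = \left(-5\right) \frac{1}{2} = - \frac{5}{2}$)
$w{\left(O \right)} = - \frac{35}{2}$ ($w{\left(O \right)} = 7 \left(- \frac{5}{2}\right) = - \frac{35}{2}$)
$p{\left(Y,Z \right)} = \frac{Z + 2 Y}{Y + Z}$ ($p{\left(Y,Z \right)} = \frac{Y + \left(\left(Y + Z\right) + 0\right)}{Z + Y} = \frac{Y + \left(Y + Z\right)}{Y + Z} = \frac{Z + 2 Y}{Y + Z}$)
$h{\left(-26 - 23 \right)} - p{\left(-14,w{\left(-14 \right)} \right)} = \left(-26 - 23\right) - \frac{- \frac{35}{2} + 2 \left(-14\right)}{-14 - \frac{35}{2}} = \left(-26 - 23\right) - \frac{- \frac{35}{2} - 28}{- \frac{63}{2}} = -49 - \left(- \frac{2}{63}\right) \left(- \frac{91}{2}\right) = -49 - \frac{13}{9} = - \frac{454}{9}$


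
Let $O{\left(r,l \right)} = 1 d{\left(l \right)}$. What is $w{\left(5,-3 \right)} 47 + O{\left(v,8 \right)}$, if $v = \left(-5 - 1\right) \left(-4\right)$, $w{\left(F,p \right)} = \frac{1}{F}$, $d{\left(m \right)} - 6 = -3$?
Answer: $\frac{62}{5} \approx 12.4$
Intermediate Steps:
$d{\left(m \right)} = 3$ ($d{\left(m \right)} = 6 - 3 = 3$)
$v = 24$ ($v = \left(-6\right) \left(-4\right) = 24$)
$O{\left(r,l \right)} = 3$ ($O{\left(r,l \right)} = 1 \cdot 3 = 3$)
$w{\left(5,-3 \right)} 47 + O{\left(v,8 \right)} = \frac{1}{5} \cdot 47 + 3 = \frac{47}{5} + 3 = \frac{62}{5}$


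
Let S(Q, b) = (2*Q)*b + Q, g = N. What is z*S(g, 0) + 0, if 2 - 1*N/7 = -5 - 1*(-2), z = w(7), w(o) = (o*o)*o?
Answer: 12005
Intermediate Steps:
w(o) = o**3 (w(o) = o**2*o = o**3)
z = 343 (z = 7**3 = 343)
N = 35 (N = 14 - 7*(-5 - 1*(-2)) = 14 - 7*(-5 + 2) = 14 - 7*(-3) = 14 + 21 = 35)
g = 35
S(Q, b) = Q + 2*Q*b (S(Q, b) = 2*Q*b + Q = Q + 2*Q*b)
z*S(g, 0) + 0 = 343*(35*(1 + 2*0)) + 0 = 343*(35*(1 + 0)) + 0 = 343*(35*1) + 0 = 343*35 + 0 = 12005 + 0 = 12005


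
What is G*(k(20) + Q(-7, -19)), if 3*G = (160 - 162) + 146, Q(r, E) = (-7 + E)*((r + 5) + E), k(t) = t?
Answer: 27168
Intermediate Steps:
Q(r, E) = (-7 + E)*(5 + E + r) (Q(r, E) = (-7 + E)*((5 + r) + E) = (-7 + E)*(5 + E + r))
G = 48 (G = ((160 - 162) + 146)/3 = (-2 + 146)/3 = (⅓)*144 = 48)
G*(k(20) + Q(-7, -19)) = 48*(20 + (-35 + (-19)² - 7*(-7) - 2*(-19) - 19*(-7))) = 48*(20 + (-35 + 361 + 49 + 38 + 133)) = 48*(20 + 546) = 48*566 = 27168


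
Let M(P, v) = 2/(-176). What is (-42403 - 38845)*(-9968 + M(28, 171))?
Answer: 8908690860/11 ≈ 8.0988e+8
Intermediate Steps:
M(P, v) = -1/88 (M(P, v) = 2*(-1/176) = -1/88)
(-42403 - 38845)*(-9968 + M(28, 171)) = (-42403 - 38845)*(-9968 - 1/88) = -81248*(-877185/88) = 8908690860/11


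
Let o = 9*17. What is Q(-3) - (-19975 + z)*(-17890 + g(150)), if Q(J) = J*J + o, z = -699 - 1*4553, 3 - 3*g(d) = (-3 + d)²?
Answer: -632995722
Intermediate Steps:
o = 153
g(d) = 1 - (-3 + d)²/3
z = -5252 (z = -699 - 4553 = -5252)
Q(J) = 153 + J² (Q(J) = J*J + 153 = J² + 153 = 153 + J²)
Q(-3) - (-19975 + z)*(-17890 + g(150)) = (153 + (-3)²) - (-19975 - 5252)*(-17890 + (1 - (-3 + 150)²/3)) = (153 + 9) - (-25227)*(-17890 + (1 - ⅓*147²)) = 162 - (-25227)*(-17890 + (1 - ⅓*21609)) = 162 - (-25227)*(-17890 + (1 - 7203)) = 162 - (-25227)*(-17890 - 7202) = 162 - (-25227)*(-25092) = 162 - 1*632995884 = 162 - 632995884 = -632995722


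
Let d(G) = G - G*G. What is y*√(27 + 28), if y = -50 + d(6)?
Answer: -80*√55 ≈ -593.30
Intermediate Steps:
d(G) = G - G²
y = -80 (y = -50 + 6*(1 - 1*6) = -50 + 6*(1 - 6) = -50 + 6*(-5) = -50 - 30 = -80)
y*√(27 + 28) = -80*√(27 + 28) = -80*√55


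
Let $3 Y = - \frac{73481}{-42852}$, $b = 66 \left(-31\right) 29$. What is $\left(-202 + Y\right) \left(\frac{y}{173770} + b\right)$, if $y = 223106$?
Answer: $\frac{133491039827321747}{11169588060} \approx 1.1951 \cdot 10^{7}$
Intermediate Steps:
$b = -59334$ ($b = \left(-2046\right) 29 = -59334$)
$Y = \frac{73481}{128556}$ ($Y = \frac{\left(-73481\right) \frac{1}{-42852}}{3} = \frac{\left(-73481\right) \left(- \frac{1}{42852}\right)}{3} = \frac{1}{3} \cdot \frac{73481}{42852} = \frac{73481}{128556} \approx 0.57159$)
$\left(-202 + Y\right) \left(\frac{y}{173770} + b\right) = \left(-202 + \frac{73481}{128556}\right) \left(\frac{223106}{173770} - 59334\right) = - \frac{25894831 \left(223106 \cdot \frac{1}{173770} - 59334\right)}{128556} = - \frac{25894831 \left(\frac{111553}{86885} - 59334\right)}{128556} = \left(- \frac{25894831}{128556}\right) \left(- \frac{5155123037}{86885}\right) = \frac{133491039827321747}{11169588060}$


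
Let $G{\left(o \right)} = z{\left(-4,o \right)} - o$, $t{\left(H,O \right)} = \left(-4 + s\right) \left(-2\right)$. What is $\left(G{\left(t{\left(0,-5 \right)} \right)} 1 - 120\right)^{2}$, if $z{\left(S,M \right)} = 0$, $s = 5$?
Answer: $13924$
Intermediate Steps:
$t{\left(H,O \right)} = -2$ ($t{\left(H,O \right)} = \left(-4 + 5\right) \left(-2\right) = 1 \left(-2\right) = -2$)
$G{\left(o \right)} = - o$ ($G{\left(o \right)} = 0 - o = - o$)
$\left(G{\left(t{\left(0,-5 \right)} \right)} 1 - 120\right)^{2} = \left(\left(-1\right) \left(-2\right) 1 - 120\right)^{2} = \left(2 \cdot 1 - 120\right)^{2} = \left(2 - 120\right)^{2} = \left(-118\right)^{2} = 13924$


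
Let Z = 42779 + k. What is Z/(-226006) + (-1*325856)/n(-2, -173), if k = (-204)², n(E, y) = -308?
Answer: 1673168579/1582042 ≈ 1057.6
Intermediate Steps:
k = 41616
Z = 84395 (Z = 42779 + 41616 = 84395)
Z/(-226006) + (-1*325856)/n(-2, -173) = 84395/(-226006) - 1*325856/(-308) = 84395*(-1/226006) - 325856*(-1/308) = -84395/226006 + 81464/77 = 1673168579/1582042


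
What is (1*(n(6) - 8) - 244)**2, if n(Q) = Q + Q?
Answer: 57600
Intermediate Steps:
n(Q) = 2*Q
(1*(n(6) - 8) - 244)**2 = (1*(2*6 - 8) - 244)**2 = (1*(12 - 8) - 244)**2 = (1*4 - 244)**2 = (4 - 244)**2 = (-240)**2 = 57600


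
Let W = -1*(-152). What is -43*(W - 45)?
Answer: -4601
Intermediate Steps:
W = 152
-43*(W - 45) = -43*(152 - 45) = -43*107 = -4601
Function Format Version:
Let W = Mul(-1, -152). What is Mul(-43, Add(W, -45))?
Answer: -4601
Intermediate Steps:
W = 152
Mul(-43, Add(W, -45)) = Mul(-43, Add(152, -45)) = Mul(-43, 107) = -4601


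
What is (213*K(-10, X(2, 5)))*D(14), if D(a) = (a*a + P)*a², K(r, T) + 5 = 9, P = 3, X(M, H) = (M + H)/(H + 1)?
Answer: 33231408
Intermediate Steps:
X(M, H) = (H + M)/(1 + H)
K(r, T) = 4 (K(r, T) = -5 + 9 = 4)
D(a) = a²*(3 + a²) (D(a) = (a*a + 3)*a² = (a² + 3)*a² = (3 + a²)*a² = a²*(3 + a²))
(213*K(-10, X(2, 5)))*D(14) = (213*4)*(14²*(3 + 14²)) = 852*(196*(3 + 196)) = 852*(196*199) = 852*39004 = 33231408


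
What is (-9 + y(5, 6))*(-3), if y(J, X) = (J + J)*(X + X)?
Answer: -333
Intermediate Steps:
y(J, X) = 4*J*X (y(J, X) = (2*J)*(2*X) = 4*J*X)
(-9 + y(5, 6))*(-3) = (-9 + 4*5*6)*(-3) = (-9 + 120)*(-3) = 111*(-3) = -333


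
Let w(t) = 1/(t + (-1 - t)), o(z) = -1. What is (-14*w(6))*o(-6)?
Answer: -14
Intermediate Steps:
w(t) = -1 (w(t) = 1/(-1) = -1)
(-14*w(6))*o(-6) = -14*(-1)*(-1) = 14*(-1) = -14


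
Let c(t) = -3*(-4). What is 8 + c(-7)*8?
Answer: 104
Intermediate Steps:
c(t) = 12
8 + c(-7)*8 = 8 + 12*8 = 8 + 96 = 104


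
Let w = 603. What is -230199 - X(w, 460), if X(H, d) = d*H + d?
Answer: -508039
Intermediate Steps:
X(H, d) = d + H*d (X(H, d) = H*d + d = d + H*d)
-230199 - X(w, 460) = -230199 - 460*(1 + 603) = -230199 - 460*604 = -230199 - 1*277840 = -230199 - 277840 = -508039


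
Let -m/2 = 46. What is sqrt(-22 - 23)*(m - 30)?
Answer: -366*I*sqrt(5) ≈ -818.4*I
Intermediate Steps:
m = -92 (m = -2*46 = -92)
sqrt(-22 - 23)*(m - 30) = sqrt(-22 - 23)*(-92 - 30) = sqrt(-45)*(-122) = (3*I*sqrt(5))*(-122) = -366*I*sqrt(5)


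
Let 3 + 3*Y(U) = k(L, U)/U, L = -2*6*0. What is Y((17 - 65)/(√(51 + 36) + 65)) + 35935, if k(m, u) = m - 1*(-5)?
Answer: 5174171/144 - 5*√87/144 ≈ 35931.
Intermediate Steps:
L = 0 (L = -12*0 = 0)
k(m, u) = 5 + m (k(m, u) = m + 5 = 5 + m)
Y(U) = -1 + 5/(3*U) (Y(U) = -1 + ((5 + 0)/U)/3 = -1 + (5/U)/3 = -1 + 5/(3*U))
Y((17 - 65)/(√(51 + 36) + 65)) + 35935 = (5/3 - (17 - 65)/(√(51 + 36) + 65))/(((17 - 65)/(√(51 + 36) + 65))) + 35935 = (5/3 - (-48)/(√87 + 65))/((-48/(√87 + 65))) + 35935 = (5/3 - (-48)/(65 + √87))/((-48/(65 + √87))) + 35935 = (-65/48 - √87/48)*(5/3 + 48/(65 + √87)) + 35935 = 35935 + (-65/48 - √87/48)*(5/3 + 48/(65 + √87))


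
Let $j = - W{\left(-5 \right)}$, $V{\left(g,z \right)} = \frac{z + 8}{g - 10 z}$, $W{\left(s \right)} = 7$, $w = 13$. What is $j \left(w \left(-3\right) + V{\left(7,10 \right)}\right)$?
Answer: $\frac{8505}{31} \approx 274.35$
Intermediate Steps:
$V{\left(g,z \right)} = \frac{8 + z}{g - 10 z}$
$j = -7$ ($j = \left(-1\right) 7 = -7$)
$j \left(w \left(-3\right) + V{\left(7,10 \right)}\right) = - 7 \left(13 \left(-3\right) + \frac{8 + 10}{7 - 100}\right) = - 7 \left(-39 + \frac{1}{7 - 100} \cdot 18\right) = - 7 \left(-39 + \frac{1}{-93} \cdot 18\right) = - 7 \left(-39 - \frac{6}{31}\right) = \left(-7\right) \left(- \frac{1215}{31}\right) = \frac{8505}{31}$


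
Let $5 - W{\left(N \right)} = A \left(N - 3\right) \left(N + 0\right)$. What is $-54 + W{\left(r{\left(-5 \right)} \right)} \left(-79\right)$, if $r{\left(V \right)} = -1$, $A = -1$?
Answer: $-765$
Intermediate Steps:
$W{\left(N \right)} = 5 + N \left(-3 + N\right)$ ($W{\left(N \right)} = 5 - - \left(N - 3\right) \left(N + 0\right) = 5 - - \left(-3 + N\right) N = 5 - - N \left(-3 + N\right) = 5 + N \left(-3 + N\right)$)
$-54 + W{\left(r{\left(-5 \right)} \right)} \left(-79\right) = -54 + \left(5 + \left(-1\right)^{2} - -3\right) \left(-79\right) = -54 + \left(5 + 1 + 3\right) \left(-79\right) = -54 + 9 \left(-79\right) = -54 - 711 = -765$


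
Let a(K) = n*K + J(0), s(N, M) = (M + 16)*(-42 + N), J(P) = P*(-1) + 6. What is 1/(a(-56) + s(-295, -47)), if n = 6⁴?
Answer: -1/62123 ≈ -1.6097e-5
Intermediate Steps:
J(P) = 6 - P (J(P) = -P + 6 = 6 - P)
n = 1296
s(N, M) = (-42 + N)*(16 + M) (s(N, M) = (16 + M)*(-42 + N) = (-42 + N)*(16 + M))
a(K) = 6 + 1296*K (a(K) = 1296*K + (6 - 1*0) = 1296*K + (6 + 0) = 1296*K + 6 = 6 + 1296*K)
1/(a(-56) + s(-295, -47)) = 1/((6 + 1296*(-56)) + (-672 - 42*(-47) + 16*(-295) - 47*(-295))) = 1/((6 - 72576) + (-672 + 1974 - 4720 + 13865)) = 1/(-72570 + 10447) = 1/(-62123) = -1/62123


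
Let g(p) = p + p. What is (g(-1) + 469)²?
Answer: 218089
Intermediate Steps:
g(p) = 2*p
(g(-1) + 469)² = (2*(-1) + 469)² = (-2 + 469)² = 467² = 218089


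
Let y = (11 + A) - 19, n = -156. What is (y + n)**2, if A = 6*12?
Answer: 8464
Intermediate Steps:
A = 72
y = 64 (y = (11 + 72) - 19 = 83 - 19 = 64)
(y + n)**2 = (64 - 156)**2 = (-92)**2 = 8464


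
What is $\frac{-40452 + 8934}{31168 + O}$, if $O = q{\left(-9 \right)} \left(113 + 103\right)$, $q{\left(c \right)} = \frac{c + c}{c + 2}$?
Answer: $- \frac{110313}{111032} \approx -0.99352$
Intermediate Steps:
$q{\left(c \right)} = \frac{2 c}{2 + c}$
$O = \frac{3888}{7}$ ($O = 2 \left(-9\right) \frac{1}{2 - 9} \left(113 + 103\right) = 2 \left(-9\right) \frac{1}{-7} \cdot 216 = 2 \left(-9\right) \left(- \frac{1}{7}\right) 216 = \frac{18}{7} \cdot 216 = \frac{3888}{7} \approx 555.43$)
$\frac{-40452 + 8934}{31168 + O} = \frac{-40452 + 8934}{31168 + \frac{3888}{7}} = - \frac{31518}{\frac{222064}{7}} = \left(-31518\right) \frac{7}{222064} = - \frac{110313}{111032}$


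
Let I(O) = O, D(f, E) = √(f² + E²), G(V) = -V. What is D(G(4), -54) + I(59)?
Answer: 59 + 2*√733 ≈ 113.15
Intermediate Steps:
D(f, E) = √(E² + f²)
D(G(4), -54) + I(59) = √((-54)² + (-1*4)²) + 59 = √(2916 + (-4)²) + 59 = √(2916 + 16) + 59 = √2932 + 59 = 2*√733 + 59 = 59 + 2*√733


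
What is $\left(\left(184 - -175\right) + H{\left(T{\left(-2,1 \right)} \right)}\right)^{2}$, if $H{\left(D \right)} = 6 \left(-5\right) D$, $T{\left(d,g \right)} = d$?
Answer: $175561$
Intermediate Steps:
$H{\left(D \right)} = - 30 D$
$\left(\left(184 - -175\right) + H{\left(T{\left(-2,1 \right)} \right)}\right)^{2} = \left(\left(184 - -175\right) - -60\right)^{2} = \left(\left(184 + 175\right) + 60\right)^{2} = \left(359 + 60\right)^{2} = 419^{2} = 175561$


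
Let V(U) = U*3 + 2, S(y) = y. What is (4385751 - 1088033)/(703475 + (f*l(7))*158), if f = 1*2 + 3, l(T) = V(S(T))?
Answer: 3297718/721645 ≈ 4.5697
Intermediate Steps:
V(U) = 2 + 3*U (V(U) = 3*U + 2 = 2 + 3*U)
l(T) = 2 + 3*T
f = 5 (f = 2 + 3 = 5)
(4385751 - 1088033)/(703475 + (f*l(7))*158) = (4385751 - 1088033)/(703475 + (5*(2 + 3*7))*158) = 3297718/(703475 + (5*(2 + 21))*158) = 3297718/(703475 + (5*23)*158) = 3297718/(703475 + 115*158) = 3297718/(703475 + 18170) = 3297718/721645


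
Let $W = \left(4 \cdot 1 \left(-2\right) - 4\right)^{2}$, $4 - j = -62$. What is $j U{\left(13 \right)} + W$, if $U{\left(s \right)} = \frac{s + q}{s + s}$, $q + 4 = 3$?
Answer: $\frac{2268}{13} \approx 174.46$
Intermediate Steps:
$q = -1$ ($q = -4 + 3 = -1$)
$j = 66$ ($j = 4 - -62 = 4 + 62 = 66$)
$U{\left(s \right)} = \frac{-1 + s}{2 s}$ ($U{\left(s \right)} = \frac{s - 1}{s + s} = \frac{-1 + s}{2 s}$)
$W = 144$ ($W = \left(4 \left(-2\right) - 4\right)^{2} = \left(-8 - 4\right)^{2} = \left(-12\right)^{2} = 144$)
$j U{\left(13 \right)} + W = 66 \frac{-1 + 13}{2 \cdot 13} + 144 = 66 \cdot \frac{1}{2} \cdot \frac{1}{13} \cdot 12 + 144 = 66 \cdot \frac{6}{13} + 144 = \frac{396}{13} + 144 = \frac{2268}{13}$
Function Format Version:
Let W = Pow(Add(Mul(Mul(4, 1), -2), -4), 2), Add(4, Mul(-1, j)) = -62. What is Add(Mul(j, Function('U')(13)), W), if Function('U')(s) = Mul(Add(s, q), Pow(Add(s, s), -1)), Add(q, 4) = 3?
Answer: Rational(2268, 13) ≈ 174.46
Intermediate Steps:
q = -1 (q = Add(-4, 3) = -1)
j = 66 (j = Add(4, Mul(-1, -62)) = Add(4, 62) = 66)
Function('U')(s) = Mul(Rational(1, 2), Pow(s, -1), Add(-1, s)) (Function('U')(s) = Mul(Add(s, -1), Pow(Add(s, s), -1)) = Mul(Add(-1, s), Pow(Mul(2, s), -1)) = Mul(Add(-1, s), Mul(Rational(1, 2), Pow(s, -1))) = Mul(Rational(1, 2), Pow(s, -1), Add(-1, s)))
W = 144 (W = Pow(Add(Mul(4, -2), -4), 2) = Pow(Add(-8, -4), 2) = Pow(-12, 2) = 144)
Add(Mul(j, Function('U')(13)), W) = Add(Mul(66, Mul(Rational(1, 2), Pow(13, -1), Add(-1, 13))), 144) = Add(Mul(66, Mul(Rational(1, 2), Rational(1, 13), 12)), 144) = Add(Mul(66, Rational(6, 13)), 144) = Add(Rational(396, 13), 144) = Rational(2268, 13)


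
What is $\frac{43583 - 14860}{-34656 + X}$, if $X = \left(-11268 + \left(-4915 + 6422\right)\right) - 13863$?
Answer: $- \frac{28723}{58280} \approx -0.49285$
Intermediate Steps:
$X = -23624$ ($X = \left(-11268 + 1507\right) - 13863 = -9761 - 13863 = -23624$)
$\frac{43583 - 14860}{-34656 + X} = \frac{43583 - 14860}{-34656 - 23624} = \frac{28723}{-58280} = 28723 \left(- \frac{1}{58280}\right) = - \frac{28723}{58280}$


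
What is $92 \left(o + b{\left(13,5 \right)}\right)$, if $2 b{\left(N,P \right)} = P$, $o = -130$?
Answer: $-11730$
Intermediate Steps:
$b{\left(N,P \right)} = \frac{P}{2}$
$92 \left(o + b{\left(13,5 \right)}\right) = 92 \left(-130 + \frac{1}{2} \cdot 5\right) = 92 \left(-130 + \frac{5}{2}\right) = 92 \left(- \frac{255}{2}\right) = -11730$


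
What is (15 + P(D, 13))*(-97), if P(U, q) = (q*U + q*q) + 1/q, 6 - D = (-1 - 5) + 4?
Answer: -363265/13 ≈ -27943.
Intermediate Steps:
D = 8 (D = 6 - ((-1 - 5) + 4) = 6 - (-6 + 4) = 6 - 1*(-2) = 6 + 2 = 8)
P(U, q) = 1/q + q² + U*q (P(U, q) = (U*q + q²) + 1/q = (q² + U*q) + 1/q = 1/q + q² + U*q)
(15 + P(D, 13))*(-97) = (15 + (1 + 13²*(8 + 13))/13)*(-97) = (15 + (1 + 169*21)/13)*(-97) = (15 + (1 + 3549)/13)*(-97) = (15 + (1/13)*3550)*(-97) = (15 + 3550/13)*(-97) = (3745/13)*(-97) = -363265/13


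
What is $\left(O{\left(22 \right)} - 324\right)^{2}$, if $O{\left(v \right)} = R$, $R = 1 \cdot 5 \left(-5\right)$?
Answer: $121801$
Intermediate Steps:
$R = -25$ ($R = 5 \left(-5\right) = -25$)
$O{\left(v \right)} = -25$
$\left(O{\left(22 \right)} - 324\right)^{2} = \left(-25 - 324\right)^{2} = \left(-349\right)^{2} = 121801$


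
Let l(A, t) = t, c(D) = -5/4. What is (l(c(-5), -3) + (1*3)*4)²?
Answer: 81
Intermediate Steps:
c(D) = -5/4 (c(D) = -5*¼ = -5/4)
(l(c(-5), -3) + (1*3)*4)² = (-3 + (1*3)*4)² = (-3 + 3*4)² = (-3 + 12)² = 9² = 81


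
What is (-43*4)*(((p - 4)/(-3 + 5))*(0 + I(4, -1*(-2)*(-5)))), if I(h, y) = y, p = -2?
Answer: -5160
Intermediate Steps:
(-43*4)*(((p - 4)/(-3 + 5))*(0 + I(4, -1*(-2)*(-5)))) = (-43*4)*(((-2 - 4)/(-3 + 5))*(0 - 1*(-2)*(-5))) = -172*(-6/2)*(0 + 2*(-5)) = -172*(-6*½)*(0 - 10) = -(-516)*(-10) = -172*30 = -5160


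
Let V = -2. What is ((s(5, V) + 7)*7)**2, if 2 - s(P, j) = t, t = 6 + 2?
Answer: 49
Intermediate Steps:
t = 8
s(P, j) = -6 (s(P, j) = 2 - 1*8 = 2 - 8 = -6)
((s(5, V) + 7)*7)**2 = ((-6 + 7)*7)**2 = (1*7)**2 = 7**2 = 49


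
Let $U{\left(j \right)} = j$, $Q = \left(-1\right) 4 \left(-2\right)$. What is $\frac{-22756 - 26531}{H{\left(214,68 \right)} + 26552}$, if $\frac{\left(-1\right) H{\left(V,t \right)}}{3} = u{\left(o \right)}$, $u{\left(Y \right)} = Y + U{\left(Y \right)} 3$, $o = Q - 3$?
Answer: $- \frac{49287}{26492} \approx -1.8604$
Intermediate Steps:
$Q = 8$ ($Q = \left(-4\right) \left(-2\right) = 8$)
$o = 5$ ($o = 8 - 3 = 5$)
$u{\left(Y \right)} = 4 Y$ ($u{\left(Y \right)} = Y + Y 3 = Y + 3 Y = 4 Y$)
$H{\left(V,t \right)} = -60$ ($H{\left(V,t \right)} = - 3 \cdot 4 \cdot 5 = \left(-3\right) 20 = -60$)
$\frac{-22756 - 26531}{H{\left(214,68 \right)} + 26552} = \frac{-22756 - 26531}{-60 + 26552} = - \frac{49287}{26492}$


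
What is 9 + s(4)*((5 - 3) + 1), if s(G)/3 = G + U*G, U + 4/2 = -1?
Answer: -63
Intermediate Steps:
U = -3 (U = -2 - 1 = -3)
s(G) = -6*G (s(G) = 3*(G - 3*G) = 3*(-2*G) = -6*G)
9 + s(4)*((5 - 3) + 1) = 9 + (-6*4)*((5 - 3) + 1) = 9 - 24*(2 + 1) = 9 - 24*3 = 9 - 72 = -63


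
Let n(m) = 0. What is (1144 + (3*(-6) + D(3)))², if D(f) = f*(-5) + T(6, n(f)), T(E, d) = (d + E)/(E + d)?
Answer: 1236544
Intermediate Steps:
T(E, d) = 1 (T(E, d) = (E + d)/(E + d) = 1)
D(f) = 1 - 5*f (D(f) = f*(-5) + 1 = -5*f + 1 = 1 - 5*f)
(1144 + (3*(-6) + D(3)))² = (1144 + (3*(-6) + (1 - 5*3)))² = (1144 + (-18 + (1 - 15)))² = (1144 + (-18 - 14))² = (1144 - 32)² = 1112² = 1236544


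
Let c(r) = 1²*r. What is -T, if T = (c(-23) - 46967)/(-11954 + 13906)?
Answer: 23495/976 ≈ 24.073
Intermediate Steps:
c(r) = r (c(r) = 1*r = r)
T = -23495/976 (T = (-23 - 46967)/(-11954 + 13906) = -46990/1952 = -46990*1/1952 = -23495/976 ≈ -24.073)
-T = -1*(-23495/976) = 23495/976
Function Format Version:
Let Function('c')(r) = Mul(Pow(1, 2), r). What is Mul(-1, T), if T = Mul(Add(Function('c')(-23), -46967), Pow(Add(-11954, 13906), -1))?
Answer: Rational(23495, 976) ≈ 24.073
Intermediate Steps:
Function('c')(r) = r (Function('c')(r) = Mul(1, r) = r)
T = Rational(-23495, 976) (T = Mul(Add(-23, -46967), Pow(Add(-11954, 13906), -1)) = Mul(-46990, Pow(1952, -1)) = Mul(-46990, Rational(1, 1952)) = Rational(-23495, 976) ≈ -24.073)
Mul(-1, T) = Mul(-1, Rational(-23495, 976)) = Rational(23495, 976)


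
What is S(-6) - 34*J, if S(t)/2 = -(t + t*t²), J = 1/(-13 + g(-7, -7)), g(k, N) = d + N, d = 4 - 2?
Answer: 4013/9 ≈ 445.89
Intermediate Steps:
d = 2
g(k, N) = 2 + N
J = -1/18 (J = 1/(-13 + (2 - 7)) = 1/(-13 - 5) = 1/(-18) = -1/18 ≈ -0.055556)
S(t) = -2*t - 2*t³ (S(t) = 2*(-(t + t*t²)) = 2*(-(t + t³)) = 2*(-t - t³) = -2*t - 2*t³)
S(-6) - 34*J = -2*(-6)*(1 + (-6)²) - 34*(-1/18) = -2*(-6)*(1 + 36) + 17/9 = -2*(-6)*37 + 17/9 = 444 + 17/9 = 4013/9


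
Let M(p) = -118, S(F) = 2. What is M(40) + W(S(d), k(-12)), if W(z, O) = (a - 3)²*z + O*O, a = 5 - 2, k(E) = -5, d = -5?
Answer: -93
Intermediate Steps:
a = 3
W(z, O) = O² (W(z, O) = (3 - 3)²*z + O*O = 0²*z + O² = 0*z + O² = 0 + O² = O²)
M(40) + W(S(d), k(-12)) = -118 + (-5)² = -118 + 25 = -93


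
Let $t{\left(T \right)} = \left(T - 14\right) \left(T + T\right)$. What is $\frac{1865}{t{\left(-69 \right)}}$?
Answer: $\frac{1865}{11454} \approx 0.16283$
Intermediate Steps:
$t{\left(T \right)} = 2 T \left(-14 + T\right)$ ($t{\left(T \right)} = \left(-14 + T\right) 2 T = 2 T \left(-14 + T\right)$)
$\frac{1865}{t{\left(-69 \right)}} = \frac{1865}{2 \left(-69\right) \left(-14 - 69\right)} = \frac{1865}{2 \left(-69\right) \left(-83\right)} = \frac{1865}{11454}$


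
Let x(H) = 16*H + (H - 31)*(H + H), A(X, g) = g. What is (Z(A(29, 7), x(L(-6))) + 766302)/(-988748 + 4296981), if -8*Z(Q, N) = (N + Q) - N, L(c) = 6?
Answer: 6130409/26465864 ≈ 0.23163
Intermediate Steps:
x(H) = 16*H + 2*H*(-31 + H) (x(H) = 16*H + (-31 + H)*(2*H) = 16*H + 2*H*(-31 + H))
Z(Q, N) = -Q/8 (Z(Q, N) = -((N + Q) - N)/8 = -Q/8)
(Z(A(29, 7), x(L(-6))) + 766302)/(-988748 + 4296981) = (-1/8*7 + 766302)/(-988748 + 4296981) = (-7/8 + 766302)/3308233 = (6130409/8)*(1/3308233) = 6130409/26465864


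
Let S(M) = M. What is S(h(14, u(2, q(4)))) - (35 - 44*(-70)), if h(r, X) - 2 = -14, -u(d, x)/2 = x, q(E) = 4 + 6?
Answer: -3127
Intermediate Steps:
q(E) = 10
u(d, x) = -2*x
h(r, X) = -12 (h(r, X) = 2 - 14 = -12)
S(h(14, u(2, q(4)))) - (35 - 44*(-70)) = -12 - (35 - 44*(-70)) = -12 - (35 + 3080) = -12 - 1*3115 = -12 - 3115 = -3127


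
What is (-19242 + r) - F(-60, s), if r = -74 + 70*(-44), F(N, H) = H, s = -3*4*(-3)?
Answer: -22432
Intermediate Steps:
s = 36 (s = -12*(-3) = 36)
r = -3154 (r = -74 - 3080 = -3154)
(-19242 + r) - F(-60, s) = (-19242 - 3154) - 1*36 = -22396 - 36 = -22432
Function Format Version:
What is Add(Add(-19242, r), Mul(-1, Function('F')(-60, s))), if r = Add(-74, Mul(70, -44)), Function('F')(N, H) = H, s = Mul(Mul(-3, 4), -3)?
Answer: -22432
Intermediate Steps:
s = 36 (s = Mul(-12, -3) = 36)
r = -3154 (r = Add(-74, -3080) = -3154)
Add(Add(-19242, r), Mul(-1, Function('F')(-60, s))) = Add(Add(-19242, -3154), Mul(-1, 36)) = Add(-22396, -36) = -22432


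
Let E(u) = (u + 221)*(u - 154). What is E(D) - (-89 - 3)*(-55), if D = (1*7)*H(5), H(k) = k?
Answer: -35524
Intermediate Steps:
D = 35 (D = (1*7)*5 = 7*5 = 35)
E(u) = (-154 + u)*(221 + u) (E(u) = (221 + u)*(-154 + u) = (-154 + u)*(221 + u))
E(D) - (-89 - 3)*(-55) = (-34034 + 35² + 67*35) - (-89 - 3)*(-55) = (-34034 + 1225 + 2345) - (-92)*(-55) = -30464 - 1*5060 = -30464 - 5060 = -35524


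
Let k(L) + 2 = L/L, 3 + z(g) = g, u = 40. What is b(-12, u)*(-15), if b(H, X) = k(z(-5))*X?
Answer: 600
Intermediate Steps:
z(g) = -3 + g
k(L) = -1 (k(L) = -2 + L/L = -2 + 1 = -1)
b(H, X) = -X
b(-12, u)*(-15) = -1*40*(-15) = -40*(-15) = 600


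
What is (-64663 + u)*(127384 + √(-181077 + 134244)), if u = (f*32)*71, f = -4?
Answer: -9394697384 - 73751*I*√46833 ≈ -9.3947e+9 - 1.596e+7*I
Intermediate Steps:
u = -9088 (u = -4*32*71 = -128*71 = -9088)
(-64663 + u)*(127384 + √(-181077 + 134244)) = (-64663 - 9088)*(127384 + √(-181077 + 134244)) = -73751*(127384 + √(-46833)) = -73751*(127384 + I*√46833) = -9394697384 - 73751*I*√46833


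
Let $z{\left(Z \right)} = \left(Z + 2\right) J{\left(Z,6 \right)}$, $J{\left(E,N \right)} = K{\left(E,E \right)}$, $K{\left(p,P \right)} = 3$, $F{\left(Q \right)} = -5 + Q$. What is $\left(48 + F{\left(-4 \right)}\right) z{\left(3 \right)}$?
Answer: $585$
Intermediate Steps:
$J{\left(E,N \right)} = 3$
$z{\left(Z \right)} = 6 + 3 Z$ ($z{\left(Z \right)} = \left(Z + 2\right) 3 = \left(2 + Z\right) 3 = 6 + 3 Z$)
$\left(48 + F{\left(-4 \right)}\right) z{\left(3 \right)} = \left(48 - 9\right) \left(6 + 3 \cdot 3\right) = \left(48 - 9\right) \left(6 + 9\right) = 39 \cdot 15 = 585$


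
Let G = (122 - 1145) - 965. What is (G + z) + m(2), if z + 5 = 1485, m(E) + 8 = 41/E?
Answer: -991/2 ≈ -495.50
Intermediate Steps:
m(E) = -8 + 41/E
z = 1480 (z = -5 + 1485 = 1480)
G = -1988 (G = -1023 - 965 = -1988)
(G + z) + m(2) = (-1988 + 1480) + (-8 + 41/2) = -508 + (-8 + 41*(½)) = -508 + (-8 + 41/2) = -508 + 25/2 = -991/2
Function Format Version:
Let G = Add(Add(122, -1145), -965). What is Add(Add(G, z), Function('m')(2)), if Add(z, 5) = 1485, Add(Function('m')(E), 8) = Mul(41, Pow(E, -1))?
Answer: Rational(-991, 2) ≈ -495.50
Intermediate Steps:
Function('m')(E) = Add(-8, Mul(41, Pow(E, -1)))
z = 1480 (z = Add(-5, 1485) = 1480)
G = -1988 (G = Add(-1023, -965) = -1988)
Add(Add(G, z), Function('m')(2)) = Add(Add(-1988, 1480), Add(-8, Mul(41, Pow(2, -1)))) = Add(-508, Add(-8, Mul(41, Rational(1, 2)))) = Add(-508, Add(-8, Rational(41, 2))) = Add(-508, Rational(25, 2)) = Rational(-991, 2)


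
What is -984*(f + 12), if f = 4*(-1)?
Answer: -7872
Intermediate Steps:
f = -4
-984*(f + 12) = -984*(-4 + 12) = -984*8 = -7872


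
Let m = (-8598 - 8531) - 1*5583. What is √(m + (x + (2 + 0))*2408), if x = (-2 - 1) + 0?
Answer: 4*I*√1570 ≈ 158.49*I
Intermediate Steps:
x = -3 (x = -3 + 0 = -3)
m = -22712 (m = -17129 - 5583 = -22712)
√(m + (x + (2 + 0))*2408) = √(-22712 + (-3 + (2 + 0))*2408) = √(-22712 + (-3 + 2)*2408) = √(-22712 - 1*2408) = √(-22712 - 2408) = √(-25120) = 4*I*√1570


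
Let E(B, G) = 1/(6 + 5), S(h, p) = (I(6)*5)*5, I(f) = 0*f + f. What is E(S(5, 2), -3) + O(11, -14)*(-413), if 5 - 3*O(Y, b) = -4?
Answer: -13628/11 ≈ -1238.9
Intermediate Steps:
I(f) = f (I(f) = 0 + f = f)
O(Y, b) = 3 (O(Y, b) = 5/3 - ⅓*(-4) = 5/3 + 4/3 = 3)
S(h, p) = 150 (S(h, p) = (6*5)*5 = 30*5 = 150)
E(B, G) = 1/11
E(S(5, 2), -3) + O(11, -14)*(-413) = 1/11 + 3*(-413) = 1/11 - 1239 = -13628/11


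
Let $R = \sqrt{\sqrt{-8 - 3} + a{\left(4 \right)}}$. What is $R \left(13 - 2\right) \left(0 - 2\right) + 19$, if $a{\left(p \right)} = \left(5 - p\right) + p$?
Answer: $19 - 22 \sqrt{5 + i \sqrt{11}} \approx -32.595 - 15.556 i$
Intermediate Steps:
$a{\left(p \right)} = 5$
$R = \sqrt{5 + i \sqrt{11}}$ ($R = \sqrt{\sqrt{-8 - 3} + 5} = \sqrt{\sqrt{-11} + 5} = \sqrt{i \sqrt{11} + 5} = \sqrt{5 + i \sqrt{11}} \approx 2.3452 + 0.70711 i$)
$R \left(13 - 2\right) \left(0 - 2\right) + 19 = \sqrt{5 + i \sqrt{11}} \left(13 - 2\right) \left(0 - 2\right) + 19 = \sqrt{5 + i \sqrt{11}} \cdot 11 \left(-2\right) + 19 = \sqrt{5 + i \sqrt{11}} \left(-22\right) + 19 = - 22 \sqrt{5 + i \sqrt{11}} + 19 = 19 - 22 \sqrt{5 + i \sqrt{11}}$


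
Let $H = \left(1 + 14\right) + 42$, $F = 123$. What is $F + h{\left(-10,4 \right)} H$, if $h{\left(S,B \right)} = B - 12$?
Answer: $-333$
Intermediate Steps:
$h{\left(S,B \right)} = -12 + B$
$H = 57$ ($H = 15 + 42 = 57$)
$F + h{\left(-10,4 \right)} H = 123 + \left(-12 + 4\right) 57 = 123 - 456 = -333$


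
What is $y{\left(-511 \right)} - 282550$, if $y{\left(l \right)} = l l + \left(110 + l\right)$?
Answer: $-21830$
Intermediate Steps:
$y{\left(l \right)} = 110 + l + l^{2}$ ($y{\left(l \right)} = l^{2} + \left(110 + l\right) = 110 + l + l^{2}$)
$y{\left(-511 \right)} - 282550 = \left(110 - 511 + \left(-511\right)^{2}\right) - 282550 = \left(110 - 511 + 261121\right) - 282550 = 260720 - 282550 = -21830$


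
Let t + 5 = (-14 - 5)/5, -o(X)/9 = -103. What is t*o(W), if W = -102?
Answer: -40788/5 ≈ -8157.6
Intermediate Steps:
o(X) = 927 (o(X) = -9*(-103) = 927)
t = -44/5 (t = -5 + (-14 - 5)/5 = -5 - 19*1/5 = -5 - 19/5 = -44/5 ≈ -8.8000)
t*o(W) = -44/5*927 = -40788/5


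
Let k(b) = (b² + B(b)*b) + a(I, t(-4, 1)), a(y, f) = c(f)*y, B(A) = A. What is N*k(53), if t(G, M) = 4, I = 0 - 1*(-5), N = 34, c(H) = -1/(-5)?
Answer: 191046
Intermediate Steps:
c(H) = ⅕ (c(H) = -1*(-⅕) = ⅕)
I = 5 (I = 0 + 5 = 5)
a(y, f) = y/5
k(b) = 1 + 2*b² (k(b) = (b² + b*b) + (⅕)*5 = (b² + b²) + 1 = 2*b² + 1 = 1 + 2*b²)
N*k(53) = 34*(1 + 2*53²) = 34*(1 + 2*2809) = 34*(1 + 5618) = 34*5619 = 191046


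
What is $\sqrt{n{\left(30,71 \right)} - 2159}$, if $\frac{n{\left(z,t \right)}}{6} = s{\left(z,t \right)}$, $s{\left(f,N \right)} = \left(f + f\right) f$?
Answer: $\sqrt{8641} \approx 92.957$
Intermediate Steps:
$s{\left(f,N \right)} = 2 f^{2}$ ($s{\left(f,N \right)} = 2 f f = 2 f^{2}$)
$n{\left(z,t \right)} = 12 z^{2}$ ($n{\left(z,t \right)} = 6 \cdot 2 z^{2} = 12 z^{2}$)
$\sqrt{n{\left(30,71 \right)} - 2159} = \sqrt{12 \cdot 30^{2} - 2159} = \sqrt{12 \cdot 900 - 2159} = \sqrt{10800 - 2159} = \sqrt{8641}$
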